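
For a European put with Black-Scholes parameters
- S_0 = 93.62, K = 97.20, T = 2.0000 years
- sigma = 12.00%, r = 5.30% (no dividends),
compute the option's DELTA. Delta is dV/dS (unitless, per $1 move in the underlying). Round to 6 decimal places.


d1 = 0.4883357472; d2 = 0.3186301197
phi(d1) = 0.3541005261; exp(-qT) = 1.0000000000; exp(-rT) = 0.8994246481
N(-d1) = 0.3126560225
Delta = -exp(-qT) * N(-d1) = -1.0000000000 * 0.3126560225 = -0.312656

Answer: Delta = -0.312656


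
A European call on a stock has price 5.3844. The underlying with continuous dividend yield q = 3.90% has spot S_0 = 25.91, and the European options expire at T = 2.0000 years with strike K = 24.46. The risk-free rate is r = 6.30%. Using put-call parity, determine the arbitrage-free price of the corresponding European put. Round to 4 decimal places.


Put-call parity: C - P = S_0 * exp(-qT) - K * exp(-rT).
S_0 * exp(-qT) = 25.9100 * 0.92496443 = 23.96582829
K * exp(-rT) = 24.4600 * 0.88161485 = 21.56429915
P = C - S*exp(-qT) + K*exp(-rT)
P = 5.3844 - 23.96582829 + 21.56429915 = 2.9829

Answer: Put price = 2.9829


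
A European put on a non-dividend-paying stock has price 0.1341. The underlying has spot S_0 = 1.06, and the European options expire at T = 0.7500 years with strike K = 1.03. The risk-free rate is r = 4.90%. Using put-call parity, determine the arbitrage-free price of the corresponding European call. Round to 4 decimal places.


Answer: Call price = 0.2013

Derivation:
Put-call parity: C - P = S_0 * exp(-qT) - K * exp(-rT).
S_0 * exp(-qT) = 1.0600 * 1.00000000 = 1.06000000
K * exp(-rT) = 1.0300 * 0.96391708 = 0.99283460
C = P + S*exp(-qT) - K*exp(-rT)
C = 0.1341 + 1.06000000 - 0.99283460 = 0.2013


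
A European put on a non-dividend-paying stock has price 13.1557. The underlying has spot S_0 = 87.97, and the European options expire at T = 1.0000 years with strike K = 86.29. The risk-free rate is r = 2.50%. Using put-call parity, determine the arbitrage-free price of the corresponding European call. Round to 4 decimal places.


Answer: Call price = 16.9662

Derivation:
Put-call parity: C - P = S_0 * exp(-qT) - K * exp(-rT).
S_0 * exp(-qT) = 87.9700 * 1.00000000 = 87.97000000
K * exp(-rT) = 86.2900 * 0.97530991 = 84.15949231
C = P + S*exp(-qT) - K*exp(-rT)
C = 13.1557 + 87.97000000 - 84.15949231 = 16.9662


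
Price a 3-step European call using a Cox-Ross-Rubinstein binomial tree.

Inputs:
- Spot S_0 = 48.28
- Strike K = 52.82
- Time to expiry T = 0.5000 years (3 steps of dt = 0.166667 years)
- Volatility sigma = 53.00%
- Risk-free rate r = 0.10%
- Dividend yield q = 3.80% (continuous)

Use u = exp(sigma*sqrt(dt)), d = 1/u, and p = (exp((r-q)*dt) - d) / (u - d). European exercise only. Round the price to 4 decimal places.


Answer: Price = V(0,0) = 5.4540

Derivation:
dt = T/N = 0.166667
u = exp(sigma*sqrt(dt)) = 1.241564; d = 1/u = 0.805436
p = (exp((r-q)*dt) - d) / (u - d) = 0.432021
Discount per step: exp(-r*dt) = 0.999833
Stock lattice S(k, i) with i counting down-moves:
  k=0: S(0,0) = 48.2800
  k=1: S(1,0) = 59.9427; S(1,1) = 38.8864
  k=2: S(2,0) = 74.4227; S(2,1) = 48.2800; S(2,2) = 31.3205
  k=3: S(3,0) = 92.4005; S(3,1) = 59.9427; S(3,2) = 38.8864; S(3,3) = 25.2267
Terminal payoffs V(N, i) = max(S_T - K, 0):
  V(3,0) = 39.580480; V(3,1) = 7.122693; V(3,2) = 0.000000; V(3,3) = 0.000000
Backward induction: V(k, i) = exp(-r*dt) * [p * V(k+1, i) + (1-p) * V(k+1, i+1)].
  V(2,0) = exp(-r*dt) * [p*39.580480 + (1-p)*7.122693] = 21.141617
  V(2,1) = exp(-r*dt) * [p*7.122693 + (1-p)*0.000000] = 3.076641
  V(2,2) = exp(-r*dt) * [p*0.000000 + (1-p)*0.000000] = 0.000000
  V(1,0) = exp(-r*dt) * [p*21.141617 + (1-p)*3.076641] = 10.879278
  V(1,1) = exp(-r*dt) * [p*3.076641 + (1-p)*0.000000] = 1.328952
  V(0,0) = exp(-r*dt) * [p*10.879278 + (1-p)*1.328952] = 5.453985


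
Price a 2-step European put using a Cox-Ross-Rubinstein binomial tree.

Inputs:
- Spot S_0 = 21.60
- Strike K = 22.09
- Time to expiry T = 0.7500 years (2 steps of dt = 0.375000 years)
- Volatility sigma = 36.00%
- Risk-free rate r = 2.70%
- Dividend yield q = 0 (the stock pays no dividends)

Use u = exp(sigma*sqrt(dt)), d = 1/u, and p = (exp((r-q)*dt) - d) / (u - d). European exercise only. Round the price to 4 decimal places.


dt = T/N = 0.375000
u = exp(sigma*sqrt(dt)) = 1.246643; d = 1/u = 0.802154
p = (exp((r-q)*dt) - d) / (u - d) = 0.468003
Discount per step: exp(-r*dt) = 0.989926
Stock lattice S(k, i) with i counting down-moves:
  k=0: S(0,0) = 21.6000
  k=1: S(1,0) = 26.9275; S(1,1) = 17.3265
  k=2: S(2,0) = 33.5689; S(2,1) = 21.6000; S(2,2) = 13.8986
Terminal payoffs V(N, i) = max(K - S_T, 0):
  V(2,0) = 0.000000; V(2,1) = 0.490000; V(2,2) = 8.191441
Backward induction: V(k, i) = exp(-r*dt) * [p * V(k+1, i) + (1-p) * V(k+1, i+1)].
  V(1,0) = exp(-r*dt) * [p*0.000000 + (1-p)*0.490000] = 0.258052
  V(1,1) = exp(-r*dt) * [p*0.490000 + (1-p)*8.191441] = 4.540931
  V(0,0) = exp(-r*dt) * [p*0.258052 + (1-p)*4.540931] = 2.510977

Answer: Price = V(0,0) = 2.5110


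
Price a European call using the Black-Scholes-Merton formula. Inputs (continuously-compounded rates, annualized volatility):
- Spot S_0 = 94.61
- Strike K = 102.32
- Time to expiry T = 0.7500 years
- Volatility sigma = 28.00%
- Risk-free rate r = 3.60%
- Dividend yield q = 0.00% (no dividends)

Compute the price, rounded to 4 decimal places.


d1 = (ln(S/K) + (r - q + 0.5*sigma^2) * T) / (sigma * sqrt(T)) = -0.09048719
d2 = d1 - sigma * sqrt(T) = -0.33297431
exp(-rT) = 0.97336124; exp(-qT) = 1.00000000
C = S_0 * exp(-qT) * N(d1) - K * exp(-rT) * N(d2)
N(d1) = 0.46395003; N(d2) = 0.36957684
C = 94.6100 * 1.00000000 * 0.46395003 - 102.3200 * 0.97336124 * 0.36957684 = 7.0866

Answer: Price = 7.0866


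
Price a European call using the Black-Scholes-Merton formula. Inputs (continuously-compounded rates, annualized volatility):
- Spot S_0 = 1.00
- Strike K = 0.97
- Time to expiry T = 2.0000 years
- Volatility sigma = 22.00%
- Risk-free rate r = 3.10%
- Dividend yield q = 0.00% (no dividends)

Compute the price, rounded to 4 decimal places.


Answer: Price = 0.1675

Derivation:
d1 = (ln(S/K) + (r - q + 0.5*sigma^2) * T) / (sigma * sqrt(T)) = 0.45273864
d2 = d1 - sigma * sqrt(T) = 0.14161166
exp(-rT) = 0.93988289; exp(-qT) = 1.00000000
C = S_0 * exp(-qT) * N(d1) - K * exp(-rT) * N(d2)
N(d1) = 0.67463152; N(d2) = 0.55630662
C = 1.0000 * 1.00000000 * 0.67463152 - 0.9700 * 0.93988289 * 0.55630662 = 0.1675


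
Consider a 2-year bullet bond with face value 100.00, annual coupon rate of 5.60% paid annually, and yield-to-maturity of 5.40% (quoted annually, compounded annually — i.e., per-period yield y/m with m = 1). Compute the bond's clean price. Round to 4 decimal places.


Answer: Price = 100.3698

Derivation:
Coupon per period c = face * coupon_rate / m = 5.600000
Periods per year m = 1; per-period yield y/m = 0.054000
Number of cashflows N = 2
Cashflows (t years, CF_t, discount factor 1/(1+y/m)^(m*t), PV):
  t = 1.0000: CF_t = 5.600000, DF = 0.948767, PV = 5.313093
  t = 2.0000: CF_t = 105.600000, DF = 0.900158, PV = 95.056692
Price P = sum_t PV_t = 100.369785


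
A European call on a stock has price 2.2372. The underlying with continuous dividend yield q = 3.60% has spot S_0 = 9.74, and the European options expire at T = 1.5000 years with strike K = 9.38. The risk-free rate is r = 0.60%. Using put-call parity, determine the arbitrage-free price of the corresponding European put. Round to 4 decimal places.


Answer: Put price = 2.3052

Derivation:
Put-call parity: C - P = S_0 * exp(-qT) - K * exp(-rT).
S_0 * exp(-qT) = 9.7400 * 0.94743211 = 9.22798872
K * exp(-rT) = 9.3800 * 0.99104038 = 9.29595875
P = C - S*exp(-qT) + K*exp(-rT)
P = 2.2372 - 9.22798872 + 9.29595875 = 2.3052


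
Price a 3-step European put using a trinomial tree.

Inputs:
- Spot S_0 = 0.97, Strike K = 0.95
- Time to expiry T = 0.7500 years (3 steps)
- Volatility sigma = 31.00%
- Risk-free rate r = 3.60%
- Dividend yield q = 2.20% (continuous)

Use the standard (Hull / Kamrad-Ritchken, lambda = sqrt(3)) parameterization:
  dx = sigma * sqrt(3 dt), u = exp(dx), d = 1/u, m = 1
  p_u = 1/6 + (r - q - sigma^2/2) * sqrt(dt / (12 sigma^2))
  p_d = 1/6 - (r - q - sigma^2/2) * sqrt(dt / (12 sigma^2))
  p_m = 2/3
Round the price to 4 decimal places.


dt = T/N = 0.250000; dx = sigma*sqrt(3*dt) = 0.268468
u = exp(dx) = 1.307959; d = 1/u = 0.764550
p_u = 0.150813, p_m = 0.666667, p_d = 0.182521
Discount per step: exp(-r*dt) = 0.991040
Stock lattice S(k, j) with j the centered position index:
  k=0: S(0,+0) = 0.9700
  k=1: S(1,-1) = 0.7416; S(1,+0) = 0.9700; S(1,+1) = 1.2687
  k=2: S(2,-2) = 0.5670; S(2,-1) = 0.7416; S(2,+0) = 0.9700; S(2,+1) = 1.2687; S(2,+2) = 1.6594
  k=3: S(3,-3) = 0.4335; S(3,-2) = 0.5670; S(3,-1) = 0.7416; S(3,+0) = 0.9700; S(3,+1) = 1.2687; S(3,+2) = 1.6594; S(3,+3) = 2.1705
Terminal payoffs V(N, j) = max(K - S_T, 0):
  V(3,-3) = 0.516500; V(3,-2) = 0.382999; V(3,-1) = 0.208387; V(3,+0) = 0.000000; V(3,+1) = 0.000000; V(3,+2) = 0.000000; V(3,+3) = 0.000000
Backward induction: V(k, j) = exp(-r*dt) * [p_u * V(k+1, j+1) + p_m * V(k+1, j) + p_d * V(k+1, j-1)]
  V(2,-2) = exp(-r*dt) * [p_u*0.208387 + p_m*0.382999 + p_d*0.516500] = 0.377618
  V(2,-1) = exp(-r*dt) * [p_u*0.000000 + p_m*0.208387 + p_d*0.382999] = 0.206959
  V(2,+0) = exp(-r*dt) * [p_u*0.000000 + p_m*0.000000 + p_d*0.208387] = 0.037694
  V(2,+1) = exp(-r*dt) * [p_u*0.000000 + p_m*0.000000 + p_d*0.000000] = 0.000000
  V(2,+2) = exp(-r*dt) * [p_u*0.000000 + p_m*0.000000 + p_d*0.000000] = 0.000000
  V(1,-1) = exp(-r*dt) * [p_u*0.037694 + p_m*0.206959 + p_d*0.377618] = 0.210676
  V(1,+0) = exp(-r*dt) * [p_u*0.000000 + p_m*0.037694 + p_d*0.206959] = 0.062340
  V(1,+1) = exp(-r*dt) * [p_u*0.000000 + p_m*0.000000 + p_d*0.037694] = 0.006818
  V(0,+0) = exp(-r*dt) * [p_u*0.006818 + p_m*0.062340 + p_d*0.210676] = 0.080315

Answer: Price = V(0,0) = 0.0803


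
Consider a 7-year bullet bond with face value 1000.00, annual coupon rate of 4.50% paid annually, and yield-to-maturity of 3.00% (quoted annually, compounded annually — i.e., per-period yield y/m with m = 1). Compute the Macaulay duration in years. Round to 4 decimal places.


Coupon per period c = face * coupon_rate / m = 45.000000
Periods per year m = 1; per-period yield y/m = 0.030000
Number of cashflows N = 7
Cashflows (t years, CF_t, discount factor 1/(1+y/m)^(m*t), PV):
  t = 1.0000: CF_t = 45.000000, DF = 0.970874, PV = 43.689320
  t = 2.0000: CF_t = 45.000000, DF = 0.942596, PV = 42.416816
  t = 3.0000: CF_t = 45.000000, DF = 0.915142, PV = 41.181375
  t = 4.0000: CF_t = 45.000000, DF = 0.888487, PV = 39.981917
  t = 5.0000: CF_t = 45.000000, DF = 0.862609, PV = 38.817395
  t = 6.0000: CF_t = 45.000000, DF = 0.837484, PV = 37.686792
  t = 7.0000: CF_t = 1045.000000, DF = 0.813092, PV = 849.680629
Price P = sum_t PV_t = 1093.454244
Macaulay numerator sum_t t * PV_t:
  t * PV_t at t = 1.0000: 43.689320
  t * PV_t at t = 2.0000: 84.833632
  t * PV_t at t = 3.0000: 123.544124
  t * PV_t at t = 4.0000: 159.927669
  t * PV_t at t = 5.0000: 194.086976
  t * PV_t at t = 6.0000: 226.120749
  t * PV_t at t = 7.0000: 5947.764405
Macaulay duration D = (sum_t t * PV_t) / P = 6779.966876 / 1093.454244 = 6.200504

Answer: Macaulay duration = 6.2005 years


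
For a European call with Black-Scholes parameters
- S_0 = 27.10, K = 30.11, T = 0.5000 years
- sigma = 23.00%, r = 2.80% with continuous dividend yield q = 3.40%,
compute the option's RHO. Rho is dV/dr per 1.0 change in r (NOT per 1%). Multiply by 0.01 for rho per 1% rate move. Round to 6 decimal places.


Answer: Rho = 3.376199

Derivation:
d1 = -0.5847380458; d2 = -0.7473726055
phi(d1) = 0.3362508486; exp(-qT) = 0.9831436846; exp(-rT) = 0.9860975443
N(d2) = 0.2274193384
Rho = K*T*exp(-rT)*N(d2) = 30.1100 * 0.5000 * 0.9860975443 * 0.2274193384 = 3.376199


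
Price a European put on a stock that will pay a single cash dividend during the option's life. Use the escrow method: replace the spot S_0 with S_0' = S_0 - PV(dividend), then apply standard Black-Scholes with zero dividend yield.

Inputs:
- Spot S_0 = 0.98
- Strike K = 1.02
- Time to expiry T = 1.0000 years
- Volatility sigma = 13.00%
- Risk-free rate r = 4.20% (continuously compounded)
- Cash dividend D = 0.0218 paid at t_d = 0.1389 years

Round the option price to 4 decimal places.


Answer: Price = 0.0607

Derivation:
PV(D) = D * exp(-r * t_d) = 0.0218 * 0.99418318 = 0.02167319
S_0' = S_0 - PV(D) = 0.9800 - 0.02167319 = 0.95832681
d1 = (ln(S_0'/K) + (r + sigma^2/2)*T) / (sigma*sqrt(T)) = -0.09168502
d2 = d1 - sigma*sqrt(T) = -0.22168502
exp(-rT) = 0.95886978
N(-d1) = 0.53652585; N(-d2) = 0.58772045
P = K * exp(-rT) * N(-d2) - S_0' * N(-d1) = 1.0200 * 0.95886978 * 0.58772045 - 0.95832681 * 0.53652585 = 0.0607


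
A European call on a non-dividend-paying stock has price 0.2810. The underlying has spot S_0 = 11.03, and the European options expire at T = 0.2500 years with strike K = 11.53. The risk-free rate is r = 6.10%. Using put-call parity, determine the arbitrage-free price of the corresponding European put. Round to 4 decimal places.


Answer: Put price = 0.6065

Derivation:
Put-call parity: C - P = S_0 * exp(-qT) - K * exp(-rT).
S_0 * exp(-qT) = 11.0300 * 1.00000000 = 11.03000000
K * exp(-rT) = 11.5300 * 0.98486569 = 11.35550143
P = C - S*exp(-qT) + K*exp(-rT)
P = 0.2810 - 11.03000000 + 11.35550143 = 0.6065


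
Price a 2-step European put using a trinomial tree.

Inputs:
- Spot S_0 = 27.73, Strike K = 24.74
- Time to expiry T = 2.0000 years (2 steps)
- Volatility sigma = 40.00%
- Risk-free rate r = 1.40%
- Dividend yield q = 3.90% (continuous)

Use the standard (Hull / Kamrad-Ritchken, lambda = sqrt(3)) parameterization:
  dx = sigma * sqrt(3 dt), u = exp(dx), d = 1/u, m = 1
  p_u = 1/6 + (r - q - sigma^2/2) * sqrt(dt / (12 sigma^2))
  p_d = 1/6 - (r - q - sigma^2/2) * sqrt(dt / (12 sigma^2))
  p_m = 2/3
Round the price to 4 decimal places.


dt = T/N = 1.000000; dx = sigma*sqrt(3*dt) = 0.692820
u = exp(dx) = 1.999346; d = 1/u = 0.500163
p_u = 0.090889, p_m = 0.666667, p_d = 0.242444
Discount per step: exp(-r*dt) = 0.986098
Stock lattice S(k, j) with j the centered position index:
  k=0: S(0,+0) = 27.7300
  k=1: S(1,-1) = 13.8695; S(1,+0) = 27.7300; S(1,+1) = 55.4419
  k=2: S(2,-2) = 6.9370; S(2,-1) = 13.8695; S(2,+0) = 27.7300; S(2,+1) = 55.4419; S(2,+2) = 110.8475
Terminal payoffs V(N, j) = max(K - S_T, 0):
  V(2,-2) = 17.802967; V(2,-1) = 10.870467; V(2,+0) = 0.000000; V(2,+1) = 0.000000; V(2,+2) = 0.000000
Backward induction: V(k, j) = exp(-r*dt) * [p_u * V(k+1, j+1) + p_m * V(k+1, j) + p_d * V(k+1, j-1)]
  V(1,-1) = exp(-r*dt) * [p_u*0.000000 + p_m*10.870467 + p_d*17.802967] = 11.402442
  V(1,+0) = exp(-r*dt) * [p_u*0.000000 + p_m*0.000000 + p_d*10.870467] = 2.598839
  V(1,+1) = exp(-r*dt) * [p_u*0.000000 + p_m*0.000000 + p_d*0.000000] = 0.000000
  V(0,+0) = exp(-r*dt) * [p_u*0.000000 + p_m*2.598839 + p_d*11.402442] = 4.434492

Answer: Price = V(0,0) = 4.4345


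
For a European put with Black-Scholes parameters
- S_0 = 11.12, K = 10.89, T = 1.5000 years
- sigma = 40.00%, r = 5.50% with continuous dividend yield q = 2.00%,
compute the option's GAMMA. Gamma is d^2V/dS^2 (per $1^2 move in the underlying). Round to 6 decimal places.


Answer: Gamma = 0.065740

Derivation:
d1 = 0.3947768151; d2 = -0.0951211334
phi(d1) = 0.3690353279; exp(-qT) = 0.9704455335; exp(-rT) = 0.9208114379
Gamma = exp(-qT) * phi(d1) / (S * sigma * sqrt(T)) = 0.9704455335 * 0.3690353279 / (11.1200 * 0.4000 * 1.2247448714) = 0.065740


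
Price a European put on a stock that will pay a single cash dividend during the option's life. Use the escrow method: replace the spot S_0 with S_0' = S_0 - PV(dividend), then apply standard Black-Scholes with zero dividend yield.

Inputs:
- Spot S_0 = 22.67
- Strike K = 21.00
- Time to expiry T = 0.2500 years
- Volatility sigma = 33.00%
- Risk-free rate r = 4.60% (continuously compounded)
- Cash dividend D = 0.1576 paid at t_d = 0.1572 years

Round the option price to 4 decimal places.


PV(D) = D * exp(-r * t_d) = 0.1576 * 0.99279488 = 0.15646447
S_0' = S_0 - PV(D) = 22.6700 - 0.15646447 = 22.51353553
d1 = (ln(S_0'/K) + (r + sigma^2/2)*T) / (sigma*sqrt(T)) = 0.57398042
d2 = d1 - sigma*sqrt(T) = 0.40898042
exp(-rT) = 0.98856587
N(-d1) = 0.28299053; N(-d2) = 0.34127701
P = K * exp(-rT) * N(-d2) - S_0' * N(-d1) = 21.0000 * 0.98856587 * 0.34127701 - 22.51353553 * 0.28299053 = 0.7138

Answer: Price = 0.7138


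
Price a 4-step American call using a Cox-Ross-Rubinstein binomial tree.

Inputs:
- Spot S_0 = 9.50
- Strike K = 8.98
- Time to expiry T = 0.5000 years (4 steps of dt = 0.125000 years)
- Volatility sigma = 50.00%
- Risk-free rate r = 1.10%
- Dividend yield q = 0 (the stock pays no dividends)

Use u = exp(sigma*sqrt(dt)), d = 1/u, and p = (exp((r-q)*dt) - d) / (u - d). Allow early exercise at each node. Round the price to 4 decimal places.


Answer: Price = V(0,0) = 1.5989

Derivation:
dt = T/N = 0.125000
u = exp(sigma*sqrt(dt)) = 1.193365; d = 1/u = 0.837967
p = (exp((r-q)*dt) - d) / (u - d) = 0.459792
Discount per step: exp(-r*dt) = 0.998626
Stock lattice S(k, i) with i counting down-moves:
  k=0: S(0,0) = 9.5000
  k=1: S(1,0) = 11.3370; S(1,1) = 7.9607
  k=2: S(2,0) = 13.5291; S(2,1) = 9.5000; S(2,2) = 6.6708
  k=3: S(3,0) = 16.1452; S(3,1) = 11.3370; S(3,2) = 7.9607; S(3,3) = 5.5899
  k=4: S(4,0) = 19.2671; S(4,1) = 13.5291; S(4,2) = 9.5000; S(4,3) = 6.6708; S(4,4) = 4.6842
Terminal payoffs V(N, i) = max(S_T - K, 0):
  V(4,0) = 10.287092; V(4,1) = 4.549131; V(4,2) = 0.520000; V(4,3) = 0.000000; V(4,4) = 0.000000
Backward induction: V(k, i) = exp(-r*dt) * [p * V(k+1, i) + (1-p) * V(k+1, i+1)]; then take max(V_cont, immediate exercise) for American.
  V(3,0) = exp(-r*dt) * [p*10.287092 + (1-p)*4.549131] = 7.177524; exercise = 7.165185; V(3,0) = max -> 7.177524
  V(3,1) = exp(-r*dt) * [p*4.549131 + (1-p)*0.520000] = 2.369303; exercise = 2.356964; V(3,1) = max -> 2.369303
  V(3,2) = exp(-r*dt) * [p*0.520000 + (1-p)*0.000000] = 0.238763; exercise = 0.000000; V(3,2) = max -> 0.238763
  V(3,3) = exp(-r*dt) * [p*0.000000 + (1-p)*0.000000] = 0.000000; exercise = 0.000000; V(3,3) = max -> 0.000000
  V(2,0) = exp(-r*dt) * [p*7.177524 + (1-p)*2.369303] = 4.573792; exercise = 4.549131; V(2,0) = max -> 4.573792
  V(2,1) = exp(-r*dt) * [p*2.369303 + (1-p)*0.238763] = 1.216694; exercise = 0.520000; V(2,1) = max -> 1.216694
  V(2,2) = exp(-r*dt) * [p*0.238763 + (1-p)*0.000000] = 0.109631; exercise = 0.000000; V(2,2) = max -> 0.109631
  V(1,0) = exp(-r*dt) * [p*4.573792 + (1-p)*1.216694] = 2.756469; exercise = 2.356964; V(1,0) = max -> 2.756469
  V(1,1) = exp(-r*dt) * [p*1.216694 + (1-p)*0.109631] = 0.617800; exercise = 0.000000; V(1,1) = max -> 0.617800
  V(0,0) = exp(-r*dt) * [p*2.756469 + (1-p)*0.617800] = 1.598943; exercise = 0.520000; V(0,0) = max -> 1.598943


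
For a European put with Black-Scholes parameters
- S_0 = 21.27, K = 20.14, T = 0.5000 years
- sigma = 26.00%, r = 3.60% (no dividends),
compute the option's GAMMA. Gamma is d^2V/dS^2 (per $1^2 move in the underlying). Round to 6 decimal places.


d1 = 0.4867600258; d2 = 0.3029122627
phi(d1) = 0.3543726646; exp(-qT) = 1.0000000000; exp(-rT) = 0.9821610324
Gamma = exp(-qT) * phi(d1) / (S * sigma * sqrt(T)) = 1.0000000000 * 0.3543726646 / (21.2700 * 0.2600 * 0.7071067812) = 0.090622

Answer: Gamma = 0.090622


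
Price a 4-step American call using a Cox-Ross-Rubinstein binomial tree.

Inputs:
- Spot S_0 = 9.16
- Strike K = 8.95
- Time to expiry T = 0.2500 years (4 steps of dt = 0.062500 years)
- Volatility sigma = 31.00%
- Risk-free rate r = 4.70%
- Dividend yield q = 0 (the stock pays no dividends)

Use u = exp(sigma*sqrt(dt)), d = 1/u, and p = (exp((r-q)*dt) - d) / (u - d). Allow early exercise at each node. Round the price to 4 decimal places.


dt = T/N = 0.062500
u = exp(sigma*sqrt(dt)) = 1.080582; d = 1/u = 0.925427
p = (exp((r-q)*dt) - d) / (u - d) = 0.499595
Discount per step: exp(-r*dt) = 0.997067
Stock lattice S(k, i) with i counting down-moves:
  k=0: S(0,0) = 9.1600
  k=1: S(1,0) = 9.8981; S(1,1) = 8.4769
  k=2: S(2,0) = 10.6957; S(2,1) = 9.1600; S(2,2) = 7.8448
  k=3: S(3,0) = 11.5576; S(3,1) = 9.8981; S(3,2) = 8.4769; S(3,3) = 7.2598
  k=4: S(4,0) = 12.4890; S(4,1) = 10.6957; S(4,2) = 9.1600; S(4,3) = 7.8448; S(4,4) = 6.7184
Terminal payoffs V(N, i) = max(S_T - K, 0):
  V(4,0) = 3.538974; V(4,1) = 1.745747; V(4,2) = 0.210000; V(4,3) = 0.000000; V(4,4) = 0.000000
Backward induction: V(k, i) = exp(-r*dt) * [p * V(k+1, i) + (1-p) * V(k+1, i+1)]; then take max(V_cont, immediate exercise) for American.
  V(3,0) = exp(-r*dt) * [p*3.538974 + (1-p)*1.745747] = 2.633886; exercise = 2.607634; V(3,0) = max -> 2.633886
  V(3,1) = exp(-r*dt) * [p*1.745747 + (1-p)*0.210000] = 0.974385; exercise = 0.948133; V(3,1) = max -> 0.974385
  V(3,2) = exp(-r*dt) * [p*0.210000 + (1-p)*0.000000] = 0.104607; exercise = 0.000000; V(3,2) = max -> 0.104607
  V(3,3) = exp(-r*dt) * [p*0.000000 + (1-p)*0.000000] = 0.000000; exercise = 0.000000; V(3,3) = max -> 0.000000
  V(2,0) = exp(-r*dt) * [p*2.633886 + (1-p)*0.974385] = 1.798174; exercise = 1.745747; V(2,0) = max -> 1.798174
  V(2,1) = exp(-r*dt) * [p*0.974385 + (1-p)*0.104607] = 0.537563; exercise = 0.210000; V(2,1) = max -> 0.537563
  V(2,2) = exp(-r*dt) * [p*0.104607 + (1-p)*0.000000] = 0.052108; exercise = 0.000000; V(2,2) = max -> 0.052108
  V(1,0) = exp(-r*dt) * [p*1.798174 + (1-p)*0.537563] = 1.163934; exercise = 0.948133; V(1,0) = max -> 1.163934
  V(1,1) = exp(-r*dt) * [p*0.537563 + (1-p)*0.052108] = 0.293775; exercise = 0.000000; V(1,1) = max -> 0.293775
  V(0,0) = exp(-r*dt) * [p*1.163934 + (1-p)*0.293775] = 0.726365; exercise = 0.210000; V(0,0) = max -> 0.726365

Answer: Price = V(0,0) = 0.7264


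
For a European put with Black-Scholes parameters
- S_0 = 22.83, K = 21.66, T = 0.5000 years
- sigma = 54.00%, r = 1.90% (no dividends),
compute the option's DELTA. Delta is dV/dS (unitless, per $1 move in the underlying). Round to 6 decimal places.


d1 = 0.3535749154; d2 = -0.0282627465
phi(d1) = 0.3747687374; exp(-qT) = 1.0000000000; exp(-rT) = 0.9905449824
N(-d1) = 0.3618287381
Delta = -exp(-qT) * N(-d1) = -1.0000000000 * 0.3618287381 = -0.361829

Answer: Delta = -0.361829


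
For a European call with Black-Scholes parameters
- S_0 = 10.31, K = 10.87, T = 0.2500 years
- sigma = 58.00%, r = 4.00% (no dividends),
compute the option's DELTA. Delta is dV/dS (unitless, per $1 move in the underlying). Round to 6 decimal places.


d1 = -0.0029048383; d2 = -0.2929048383
phi(d1) = 0.3989405973; exp(-qT) = 1.0000000000; exp(-rT) = 0.9900498337
N(d1) = 0.4988411388
Delta = exp(-qT) * N(d1) = 1.0000000000 * 0.4988411388 = 0.498841

Answer: Delta = 0.498841


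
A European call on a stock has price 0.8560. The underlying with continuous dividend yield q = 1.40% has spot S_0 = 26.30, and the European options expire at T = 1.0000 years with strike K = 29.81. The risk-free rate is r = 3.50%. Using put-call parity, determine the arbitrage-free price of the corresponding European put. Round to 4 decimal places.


Answer: Put price = 3.7063

Derivation:
Put-call parity: C - P = S_0 * exp(-qT) - K * exp(-rT).
S_0 * exp(-qT) = 26.3000 * 0.98609754 = 25.93436541
K * exp(-rT) = 29.8100 * 0.96560542 = 28.78469746
P = C - S*exp(-qT) + K*exp(-rT)
P = 0.8560 - 25.93436541 + 28.78469746 = 3.7063


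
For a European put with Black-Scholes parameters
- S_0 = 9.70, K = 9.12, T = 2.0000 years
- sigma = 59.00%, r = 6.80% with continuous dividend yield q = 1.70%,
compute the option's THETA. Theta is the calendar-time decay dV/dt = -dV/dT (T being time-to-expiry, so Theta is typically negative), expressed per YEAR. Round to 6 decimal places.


d1 = 0.6133325347; d2 = -0.2210534671
phi(d1) = 0.3305402201; exp(-qT) = 0.9665715046; exp(-rT) = 0.8728426325
Theta = -S*exp(-qT)*phi(d1)*sigma/(2*sqrt(T)) + r*K*exp(-rT)*N(-d2) - q*S*exp(-qT)*N(-d1)
N(-d1) = 0.2698282426; N(-d2) = 0.5874745991; sqrt(T) = 1.4142135624
Term 1 = -9.7000 * 0.9665715046 * 0.3305402201 * 0.5900 / (2 * 1.4142135624) = -0.6464531440
Term 2 = 0.0680 * 9.1200 * 0.8728426325 * 0.5874745991 = 0.3180012265
Term 3 = -0.0170 * 9.7000 * 0.9665715046 * 0.2698282426 = -0.0430072871
Theta = -0.6464531440 + (0.3180012265) + (-0.0430072871) = -0.371459

Answer: Theta = -0.371459


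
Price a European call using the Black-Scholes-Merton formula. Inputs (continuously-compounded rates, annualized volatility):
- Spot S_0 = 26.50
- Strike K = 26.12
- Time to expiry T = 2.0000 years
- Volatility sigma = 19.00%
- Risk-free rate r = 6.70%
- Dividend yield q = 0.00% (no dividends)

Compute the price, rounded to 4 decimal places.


Answer: Price = 4.8539

Derivation:
d1 = (ln(S/K) + (r - q + 0.5*sigma^2) * T) / (sigma * sqrt(T)) = 0.68679953
d2 = d1 - sigma * sqrt(T) = 0.41809895
exp(-rT) = 0.87459006; exp(-qT) = 1.00000000
C = S_0 * exp(-qT) * N(d1) - K * exp(-rT) * N(d2)
N(d1) = 0.75389547; N(d2) = 0.66206261
C = 26.5000 * 1.00000000 * 0.75389547 - 26.1200 * 0.87459006 * 0.66206261 = 4.8539


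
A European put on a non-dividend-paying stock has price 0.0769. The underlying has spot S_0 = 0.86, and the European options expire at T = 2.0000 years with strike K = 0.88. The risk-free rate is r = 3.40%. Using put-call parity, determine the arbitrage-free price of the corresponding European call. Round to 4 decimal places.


Put-call parity: C - P = S_0 * exp(-qT) - K * exp(-rT).
S_0 * exp(-qT) = 0.8600 * 1.00000000 = 0.86000000
K * exp(-rT) = 0.8800 * 0.93426047 = 0.82214922
C = P + S*exp(-qT) - K*exp(-rT)
C = 0.0769 + 0.86000000 - 0.82214922 = 0.1148

Answer: Call price = 0.1148


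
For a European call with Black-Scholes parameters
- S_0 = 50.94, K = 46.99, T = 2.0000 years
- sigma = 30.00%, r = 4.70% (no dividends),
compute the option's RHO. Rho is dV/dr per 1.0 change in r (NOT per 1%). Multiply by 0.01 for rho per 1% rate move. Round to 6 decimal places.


Answer: Rho = 49.543753

Derivation:
d1 = 0.6239360718; d2 = 0.1996720031
phi(d1) = 0.3283790676; exp(-qT) = 1.0000000000; exp(-rT) = 0.9102827622
N(d2) = 0.5791314444
Rho = K*T*exp(-rT)*N(d2) = 46.9900 * 2.0000 * 0.9102827622 * 0.5791314444 = 49.543753


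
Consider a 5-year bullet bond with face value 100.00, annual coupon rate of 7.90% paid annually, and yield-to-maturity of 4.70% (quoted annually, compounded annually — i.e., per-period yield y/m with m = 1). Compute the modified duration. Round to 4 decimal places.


Answer: Modified duration = 4.1710

Derivation:
Coupon per period c = face * coupon_rate / m = 7.900000
Periods per year m = 1; per-period yield y/m = 0.047000
Number of cashflows N = 5
Cashflows (t years, CF_t, discount factor 1/(1+y/m)^(m*t), PV):
  t = 1.0000: CF_t = 7.900000, DF = 0.955110, PV = 7.545368
  t = 2.0000: CF_t = 7.900000, DF = 0.912235, PV = 7.206655
  t = 3.0000: CF_t = 7.900000, DF = 0.871284, PV = 6.883147
  t = 4.0000: CF_t = 7.900000, DF = 0.832172, PV = 6.574161
  t = 5.0000: CF_t = 107.900000, DF = 0.794816, PV = 85.760645
Price P = sum_t PV_t = 113.969976
First compute Macaulay numerator sum_t t * PV_t:
  t * PV_t at t = 1.0000: 7.545368
  t * PV_t at t = 2.0000: 14.413310
  t * PV_t at t = 3.0000: 20.649441
  t * PV_t at t = 4.0000: 26.296646
  t * PV_t at t = 5.0000: 428.803223
Macaulay duration D = 497.707987 / 113.969976 = 4.367010
Modified duration = D / (1 + y/m) = 4.367010 / (1 + 0.047000) = 4.170974


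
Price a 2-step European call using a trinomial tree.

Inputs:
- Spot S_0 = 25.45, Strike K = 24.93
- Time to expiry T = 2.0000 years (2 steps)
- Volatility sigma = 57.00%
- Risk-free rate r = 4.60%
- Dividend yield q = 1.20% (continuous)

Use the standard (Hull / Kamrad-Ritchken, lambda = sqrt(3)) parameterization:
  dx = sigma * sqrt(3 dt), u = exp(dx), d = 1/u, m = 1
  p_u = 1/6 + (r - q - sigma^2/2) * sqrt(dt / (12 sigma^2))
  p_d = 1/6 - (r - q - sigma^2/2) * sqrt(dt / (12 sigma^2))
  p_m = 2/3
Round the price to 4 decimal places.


Answer: Price = V(0,0) = 7.0850

Derivation:
dt = T/N = 1.000000; dx = sigma*sqrt(3*dt) = 0.987269
u = exp(dx) = 2.683895; d = 1/u = 0.372593
p_u = 0.101613, p_m = 0.666667, p_d = 0.231720
Discount per step: exp(-r*dt) = 0.955042
Stock lattice S(k, j) with j the centered position index:
  k=0: S(0,+0) = 25.4500
  k=1: S(1,-1) = 9.4825; S(1,+0) = 25.4500; S(1,+1) = 68.3051
  k=2: S(2,-2) = 3.5331; S(2,-1) = 9.4825; S(2,+0) = 25.4500; S(2,+1) = 68.3051; S(2,+2) = 183.3237
Terminal payoffs V(N, j) = max(S_T - K, 0):
  V(2,-2) = 0.000000; V(2,-1) = 0.000000; V(2,+0) = 0.520000; V(2,+1) = 43.375118; V(2,+2) = 158.393740
Backward induction: V(k, j) = exp(-r*dt) * [p_u * V(k+1, j+1) + p_m * V(k+1, j) + p_d * V(k+1, j-1)]
  V(1,-1) = exp(-r*dt) * [p_u*0.520000 + p_m*0.000000 + p_d*0.000000] = 0.050463
  V(1,+0) = exp(-r*dt) * [p_u*43.375118 + p_m*0.520000 + p_d*0.000000] = 4.540425
  V(1,+1) = exp(-r*dt) * [p_u*158.393740 + p_m*43.375118 + p_d*0.520000] = 43.103124
  V(0,+0) = exp(-r*dt) * [p_u*43.103124 + p_m*4.540425 + p_d*0.050463] = 7.084980


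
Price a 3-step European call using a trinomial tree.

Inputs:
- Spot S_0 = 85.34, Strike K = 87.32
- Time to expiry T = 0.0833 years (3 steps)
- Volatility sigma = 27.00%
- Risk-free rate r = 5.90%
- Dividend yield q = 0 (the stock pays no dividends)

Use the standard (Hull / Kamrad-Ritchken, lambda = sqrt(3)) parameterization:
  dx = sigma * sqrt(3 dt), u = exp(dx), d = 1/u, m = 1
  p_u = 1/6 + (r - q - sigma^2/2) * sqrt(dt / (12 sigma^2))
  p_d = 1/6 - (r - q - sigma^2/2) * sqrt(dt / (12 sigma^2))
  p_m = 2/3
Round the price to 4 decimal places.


Answer: Price = V(0,0) = 2.0088

Derivation:
dt = T/N = 0.027767; dx = sigma*sqrt(3*dt) = 0.077927
u = exp(dx) = 1.081043; d = 1/u = 0.925032
p_u = 0.170684, p_m = 0.666667, p_d = 0.162649
Discount per step: exp(-r*dt) = 0.998363
Stock lattice S(k, j) with j the centered position index:
  k=0: S(0,+0) = 85.3400
  k=1: S(1,-1) = 78.9423; S(1,+0) = 85.3400; S(1,+1) = 92.2562
  k=2: S(2,-2) = 73.0241; S(2,-1) = 78.9423; S(2,+0) = 85.3400; S(2,+1) = 92.2562; S(2,+2) = 99.7330
  k=3: S(3,-3) = 67.5497; S(3,-2) = 73.0241; S(3,-1) = 78.9423; S(3,+0) = 85.3400; S(3,+1) = 92.2562; S(3,+2) = 99.7330; S(3,+3) = 107.8157
Terminal payoffs V(N, j) = max(S_T - K, 0):
  V(3,-3) = 0.000000; V(3,-2) = 0.000000; V(3,-1) = 0.000000; V(3,+0) = 0.000000; V(3,+1) = 4.936245; V(3,+2) = 12.413006; V(3,+3) = 20.495708
Backward induction: V(k, j) = exp(-r*dt) * [p_u * V(k+1, j+1) + p_m * V(k+1, j) + p_d * V(k+1, j-1)]
  V(2,-2) = exp(-r*dt) * [p_u*0.000000 + p_m*0.000000 + p_d*0.000000] = 0.000000
  V(2,-1) = exp(-r*dt) * [p_u*0.000000 + p_m*0.000000 + p_d*0.000000] = 0.000000
  V(2,+0) = exp(-r*dt) * [p_u*4.936245 + p_m*0.000000 + p_d*0.000000] = 0.841160
  V(2,+1) = exp(-r*dt) * [p_u*12.413006 + p_m*4.936245 + p_d*0.000000] = 5.400678
  V(2,+2) = exp(-r*dt) * [p_u*20.495708 + p_m*12.413006 + p_d*4.936245] = 12.555919
  V(1,-1) = exp(-r*dt) * [p_u*0.841160 + p_m*0.000000 + p_d*0.000000] = 0.143338
  V(1,+0) = exp(-r*dt) * [p_u*5.400678 + p_m*0.841160 + p_d*0.000000] = 1.480156
  V(1,+1) = exp(-r*dt) * [p_u*12.555919 + p_m*5.400678 + p_d*0.841160] = 5.870737
  V(0,+0) = exp(-r*dt) * [p_u*5.870737 + p_m*1.480156 + p_d*0.143338] = 2.008833


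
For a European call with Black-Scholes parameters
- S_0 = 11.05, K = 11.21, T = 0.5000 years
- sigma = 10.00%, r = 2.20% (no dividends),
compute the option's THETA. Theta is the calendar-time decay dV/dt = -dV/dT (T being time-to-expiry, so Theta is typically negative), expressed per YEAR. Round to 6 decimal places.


d1 = -0.0123858114; d2 = -0.0830964895
phi(d1) = 0.3989116810; exp(-qT) = 1.0000000000; exp(-rT) = 0.9890602788
Theta = -S*exp(-qT)*phi(d1)*sigma/(2*sqrt(T)) - r*K*exp(-rT)*N(d2) + q*S*exp(-qT)*N(d1)
N(d1) = 0.4950589025; N(d2) = 0.4668874086; sqrt(T) = 0.7071067812
Term 1 = -11.0500 * 1.0000000000 * 0.3989116810 * 0.1000 / (2 * 0.7071067812) = -0.3116908360
Term 2 = -0.0220 * 11.2100 * 0.9890602788 * 0.4668874086 = -0.1138841319
Term 3 = 0 (no dividend yield, q = 0)
Theta = -0.3116908360 + (-0.1138841319) + (0.0000000000) = -0.425575

Answer: Theta = -0.425575


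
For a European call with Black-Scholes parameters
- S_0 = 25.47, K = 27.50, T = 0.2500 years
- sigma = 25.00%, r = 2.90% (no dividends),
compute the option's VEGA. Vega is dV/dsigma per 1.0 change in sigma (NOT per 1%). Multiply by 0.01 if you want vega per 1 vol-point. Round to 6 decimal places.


Answer: Vega = 4.499211

Derivation:
d1 = -0.4929777254; d2 = -0.6179777254
phi(d1) = 0.3532949381; exp(-qT) = 1.0000000000; exp(-rT) = 0.9927762179
Vega = S * exp(-qT) * phi(d1) * sqrt(T) = 25.4700 * 1.0000000000 * 0.3532949381 * 0.5000000000 = 4.499211


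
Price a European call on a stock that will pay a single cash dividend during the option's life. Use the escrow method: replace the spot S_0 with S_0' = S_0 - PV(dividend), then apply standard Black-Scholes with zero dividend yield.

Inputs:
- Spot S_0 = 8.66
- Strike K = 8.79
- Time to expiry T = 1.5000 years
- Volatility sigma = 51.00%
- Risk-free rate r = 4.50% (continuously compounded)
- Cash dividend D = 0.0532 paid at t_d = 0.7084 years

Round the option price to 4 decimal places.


Answer: Price = 2.2643

Derivation:
PV(D) = D * exp(-r * t_d) = 0.0532 * 0.96862475 = 0.05153084
S_0' = S_0 - PV(D) = 8.6600 - 0.05153084 = 8.60846916
d1 = (ln(S_0'/K) + (r + sigma^2/2)*T) / (sigma*sqrt(T)) = 0.38696622
d2 = d1 - sigma*sqrt(T) = -0.23765367
exp(-rT) = 0.93472772
N(d1) = 0.65060939; N(d2) = 0.40607486
C = S_0' * N(d1) - K * exp(-rT) * N(d2) = 8.60846916 * 0.65060939 - 8.7900 * 0.93472772 * 0.40607486 = 2.2643


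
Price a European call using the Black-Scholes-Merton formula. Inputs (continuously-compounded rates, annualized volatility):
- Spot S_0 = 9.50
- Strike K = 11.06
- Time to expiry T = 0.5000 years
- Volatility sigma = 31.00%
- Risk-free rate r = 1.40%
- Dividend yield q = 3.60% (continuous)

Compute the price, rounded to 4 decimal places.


d1 = (ln(S/K) + (r - q + 0.5*sigma^2) * T) / (sigma * sqrt(T)) = -0.63419813
d2 = d1 - sigma * sqrt(T) = -0.85340123
exp(-rT) = 0.99302444; exp(-qT) = 0.98216103
C = S_0 * exp(-qT) * N(d1) - K * exp(-rT) * N(d2)
N(d1) = 0.26297576; N(d2) = 0.19671842
C = 9.5000 * 0.98216103 * 0.26297576 - 11.0600 * 0.99302444 * 0.19671842 = 0.2932

Answer: Price = 0.2932


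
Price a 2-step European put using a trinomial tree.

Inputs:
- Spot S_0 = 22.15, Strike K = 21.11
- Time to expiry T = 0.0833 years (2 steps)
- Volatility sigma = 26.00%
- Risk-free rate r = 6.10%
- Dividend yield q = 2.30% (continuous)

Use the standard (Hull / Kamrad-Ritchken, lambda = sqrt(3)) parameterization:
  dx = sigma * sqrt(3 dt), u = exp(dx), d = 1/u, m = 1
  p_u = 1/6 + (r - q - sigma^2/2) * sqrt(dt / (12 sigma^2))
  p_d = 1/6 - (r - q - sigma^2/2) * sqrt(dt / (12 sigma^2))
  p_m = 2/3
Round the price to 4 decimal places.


Answer: Price = V(0,0) = 0.2721

Derivation:
dt = T/N = 0.041650; dx = sigma*sqrt(3*dt) = 0.091905
u = exp(dx) = 1.096261; d = 1/u = 0.912191
p_u = 0.167618, p_m = 0.666667, p_d = 0.165715
Discount per step: exp(-r*dt) = 0.997463
Stock lattice S(k, j) with j the centered position index:
  k=0: S(0,+0) = 22.1500
  k=1: S(1,-1) = 20.2050; S(1,+0) = 22.1500; S(1,+1) = 24.2822
  k=2: S(2,-2) = 18.4309; S(2,-1) = 20.2050; S(2,+0) = 22.1500; S(2,+1) = 24.2822; S(2,+2) = 26.6196
Terminal payoffs V(N, j) = max(K - S_T, 0):
  V(2,-2) = 2.679139; V(2,-1) = 0.904962; V(2,+0) = 0.000000; V(2,+1) = 0.000000; V(2,+2) = 0.000000
Backward induction: V(k, j) = exp(-r*dt) * [p_u * V(k+1, j+1) + p_m * V(k+1, j) + p_d * V(k+1, j-1)]
  V(1,-1) = exp(-r*dt) * [p_u*0.000000 + p_m*0.904962 + p_d*2.679139] = 1.044624
  V(1,+0) = exp(-r*dt) * [p_u*0.000000 + p_m*0.000000 + p_d*0.904962] = 0.149585
  V(1,+1) = exp(-r*dt) * [p_u*0.000000 + p_m*0.000000 + p_d*0.000000] = 0.000000
  V(0,+0) = exp(-r*dt) * [p_u*0.000000 + p_m*0.149585 + p_d*1.044624] = 0.272141


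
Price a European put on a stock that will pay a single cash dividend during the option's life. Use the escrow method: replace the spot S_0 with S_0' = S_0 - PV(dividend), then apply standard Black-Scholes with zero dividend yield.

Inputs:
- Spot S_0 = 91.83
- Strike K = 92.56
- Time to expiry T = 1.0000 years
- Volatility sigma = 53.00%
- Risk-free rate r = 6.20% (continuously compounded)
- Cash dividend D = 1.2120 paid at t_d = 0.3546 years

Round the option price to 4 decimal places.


Answer: Price = 16.7926

Derivation:
PV(D) = D * exp(-r * t_d) = 1.2120 * 0.97825471 = 1.18564471
S_0' = S_0 - PV(D) = 91.8300 - 1.18564471 = 90.64435529
d1 = (ln(S_0'/K) + (r + sigma^2/2)*T) / (sigma*sqrt(T)) = 0.34252185
d2 = d1 - sigma*sqrt(T) = -0.18747815
exp(-rT) = 0.93988289
N(-d1) = 0.36597910; N(-d2) = 0.57435712
P = K * exp(-rT) * N(-d2) - S_0' * N(-d1) = 92.5600 * 0.93988289 * 0.57435712 - 90.64435529 * 0.36597910 = 16.7926


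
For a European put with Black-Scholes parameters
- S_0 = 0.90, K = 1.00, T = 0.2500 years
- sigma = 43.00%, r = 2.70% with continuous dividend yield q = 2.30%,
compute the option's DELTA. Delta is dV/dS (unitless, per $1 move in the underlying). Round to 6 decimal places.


Answer: Delta = -0.643536

Derivation:
d1 = -0.3778977472; d2 = -0.5928977472
phi(d1) = 0.3714496755; exp(-qT) = 0.9942664996; exp(-rT) = 0.9932727301
N(-d1) = 0.6472467220
Delta = -exp(-qT) * N(-d1) = -0.9942664996 * 0.6472467220 = -0.643536


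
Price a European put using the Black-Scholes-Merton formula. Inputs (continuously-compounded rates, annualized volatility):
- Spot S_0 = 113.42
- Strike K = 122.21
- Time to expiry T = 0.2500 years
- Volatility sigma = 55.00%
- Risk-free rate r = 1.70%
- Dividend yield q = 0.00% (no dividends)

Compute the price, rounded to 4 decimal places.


Answer: Price = 17.4083

Derivation:
d1 = (ln(S/K) + (r - q + 0.5*sigma^2) * T) / (sigma * sqrt(T)) = -0.11847503
d2 = d1 - sigma * sqrt(T) = -0.39347503
exp(-rT) = 0.99575902; exp(-qT) = 1.00000000
P = K * exp(-rT) * N(-d2) - S_0 * exp(-qT) * N(-d1)
N(-d1) = 0.54715436; N(-d2) = 0.65301567
P = 122.2100 * 0.99575902 * 0.65301567 - 113.4200 * 1.00000000 * 0.54715436 = 17.4083


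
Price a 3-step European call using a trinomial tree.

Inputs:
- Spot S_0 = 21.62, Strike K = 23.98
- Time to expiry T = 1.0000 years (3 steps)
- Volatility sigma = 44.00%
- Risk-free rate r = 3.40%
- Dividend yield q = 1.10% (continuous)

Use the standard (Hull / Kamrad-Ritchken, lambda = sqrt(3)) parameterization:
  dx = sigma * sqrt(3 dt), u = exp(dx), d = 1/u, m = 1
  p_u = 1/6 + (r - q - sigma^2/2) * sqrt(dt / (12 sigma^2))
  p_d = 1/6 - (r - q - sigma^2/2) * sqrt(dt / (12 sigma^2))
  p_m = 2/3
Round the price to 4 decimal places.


dt = T/N = 0.333333; dx = sigma*sqrt(3*dt) = 0.440000
u = exp(dx) = 1.552707; d = 1/u = 0.644036
p_u = 0.138712, p_m = 0.666667, p_d = 0.194621
Discount per step: exp(-r*dt) = 0.988731
Stock lattice S(k, j) with j the centered position index:
  k=0: S(0,+0) = 21.6200
  k=1: S(1,-1) = 13.9241; S(1,+0) = 21.6200; S(1,+1) = 33.5695
  k=2: S(2,-2) = 8.9676; S(2,-1) = 13.9241; S(2,+0) = 21.6200; S(2,+1) = 33.5695; S(2,+2) = 52.1237
  k=3: S(3,-3) = 5.7755; S(3,-2) = 8.9676; S(3,-1) = 13.9241; S(3,+0) = 21.6200; S(3,+1) = 33.5695; S(3,+2) = 52.1237; S(3,+3) = 80.9328
Terminal payoffs V(N, j) = max(S_T - K, 0):
  V(3,-3) = 0.000000; V(3,-2) = 0.000000; V(3,-1) = 0.000000; V(3,+0) = 0.000000; V(3,+1) = 9.589530; V(3,+2) = 28.143652; V(3,+3) = 56.952770
Backward induction: V(k, j) = exp(-r*dt) * [p_u * V(k+1, j+1) + p_m * V(k+1, j) + p_d * V(k+1, j-1)]
  V(2,-2) = exp(-r*dt) * [p_u*0.000000 + p_m*0.000000 + p_d*0.000000] = 0.000000
  V(2,-1) = exp(-r*dt) * [p_u*0.000000 + p_m*0.000000 + p_d*0.000000] = 0.000000
  V(2,+0) = exp(-r*dt) * [p_u*9.589530 + p_m*0.000000 + p_d*0.000000] = 1.315194
  V(2,+1) = exp(-r*dt) * [p_u*28.143652 + p_m*9.589530 + p_d*0.000000] = 10.180846
  V(2,+2) = exp(-r*dt) * [p_u*56.952770 + p_m*28.143652 + p_d*9.589530] = 28.207299
  V(1,-1) = exp(-r*dt) * [p_u*1.315194 + p_m*0.000000 + p_d*0.000000] = 0.180377
  V(1,+0) = exp(-r*dt) * [p_u*10.180846 + p_m*1.315194 + p_d*0.000000] = 2.263207
  V(1,+1) = exp(-r*dt) * [p_u*28.207299 + p_m*10.180846 + p_d*1.315194] = 10.832424
  V(0,+0) = exp(-r*dt) * [p_u*10.832424 + p_m*2.263207 + p_d*0.180377] = 3.012166

Answer: Price = V(0,0) = 3.0122


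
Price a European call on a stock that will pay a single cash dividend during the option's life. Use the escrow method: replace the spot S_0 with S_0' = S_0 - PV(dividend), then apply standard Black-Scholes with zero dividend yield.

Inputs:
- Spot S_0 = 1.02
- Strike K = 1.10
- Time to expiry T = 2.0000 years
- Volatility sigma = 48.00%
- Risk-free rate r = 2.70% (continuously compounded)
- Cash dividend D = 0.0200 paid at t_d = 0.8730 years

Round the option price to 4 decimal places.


PV(D) = D * exp(-r * t_d) = 0.0200 * 0.97670463 = 0.01953409
S_0' = S_0 - PV(D) = 1.0200 - 0.01953409 = 1.00046591
d1 = (ln(S_0'/K) + (r + sigma^2/2)*T) / (sigma*sqrt(T)) = 0.27924180
d2 = d1 - sigma*sqrt(T) = -0.39958071
exp(-rT) = 0.94743211
N(d1) = 0.60997037; N(d2) = 0.34473268
C = S_0' * N(d1) - K * exp(-rT) * N(d2) = 1.00046591 * 0.60997037 - 1.1000 * 0.94743211 * 0.34473268 = 0.2510

Answer: Price = 0.2510
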